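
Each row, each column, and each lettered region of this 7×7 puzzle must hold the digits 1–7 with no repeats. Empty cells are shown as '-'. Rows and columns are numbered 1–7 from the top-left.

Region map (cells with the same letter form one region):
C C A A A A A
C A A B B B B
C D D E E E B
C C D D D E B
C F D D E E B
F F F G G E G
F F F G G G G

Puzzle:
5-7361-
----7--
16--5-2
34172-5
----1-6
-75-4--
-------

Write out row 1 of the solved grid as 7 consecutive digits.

5273614

r1c2 = 2: row 1 has {1,3,5,6,7}; col 2 has {4,6,7}; region has {1,3,4,5} → only 2 remains.
r1c7 = 4: row 1 has {1,2,3,5,6,7}; col 7 has {2,5,6}; region has {1,3,6,7} → only 4 remains.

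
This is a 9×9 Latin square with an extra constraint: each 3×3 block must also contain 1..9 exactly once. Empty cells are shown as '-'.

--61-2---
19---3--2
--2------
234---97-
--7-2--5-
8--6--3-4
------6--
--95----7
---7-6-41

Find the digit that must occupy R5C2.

R4C4 = 8 (sole candidate).
R4C9 = 6 (sole candidate).
R5C9 = 8 (sole candidate).
R2C4 = 4 (sole candidate).
R3C4 = 9 (sole candidate).
R5C4 = 3 (sole candidate).
R5C7 = 1 (sole candidate).
R6C8 = 2 (sole candidate).
R7C4 = 2 (sole candidate).
R5C2 = 6: row 5 has {1,2,3,5,7,8}; col 2 has {3,9}; box has {2,3,4,7,8} → only 6 remains.

6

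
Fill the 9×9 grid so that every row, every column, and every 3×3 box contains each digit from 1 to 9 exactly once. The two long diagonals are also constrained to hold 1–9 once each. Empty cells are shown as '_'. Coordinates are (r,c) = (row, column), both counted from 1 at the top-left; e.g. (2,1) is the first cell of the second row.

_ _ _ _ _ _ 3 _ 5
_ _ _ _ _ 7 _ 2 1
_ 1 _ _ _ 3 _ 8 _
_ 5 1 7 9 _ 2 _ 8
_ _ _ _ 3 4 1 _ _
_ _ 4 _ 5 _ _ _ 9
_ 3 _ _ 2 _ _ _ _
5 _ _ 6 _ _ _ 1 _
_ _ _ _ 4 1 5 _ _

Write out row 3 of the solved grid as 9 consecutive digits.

215963784

(3,5) = 6: row 3 has {1,3,8}; col 5 has {2,3,4,5,9}; box has {3,7} → only 6 remains.
(4,6) = 6 (sole candidate).
(2,5) = 8 (sole candidate).
(4,1) = 3 (sole candidate).
(4,8) = 4 (sole candidate).
(8,5) = 7 (sole candidate).
(1,5) = 1 (sole candidate).
(2,3) = 3 (hidden single in row 2).
(2,4) = 5 (hidden single in row 2).
(3,3) = 5: in row 3, 5 can only go here (every other open cell in that row sees a 5).
(5,8) = 5 (hidden single in row 5).
(6,4) = 1 (hidden single in row 6).
(6,8) = 3 (hidden single in row 6).
(7,1) = 1 (hidden single in row 7).
(7,6) = 5 (hidden single in row 7).
(8,9) = 3 (hidden single in row 8).
(8,3) = 2 (hidden single in row 8).
(9,9) = 2 (hidden single in row 9).
(9,4) = 3 (hidden single in row 9).
(6,6) = 8 (sole candidate).
(8,6) = 9 (sole candidate).
(1,6) = 2 (sole candidate).
(5,4) = 2 (sole candidate).
(7,4) = 8 (sole candidate).
(3,1) = 2: in row 3, 2 can only go here (every other open cell in that row sees a 2).
(6,2) = 2 (hidden single in row 6).
(8,7) = 8 (hidden single in column 7).
(8,2) = 4 (sole candidate).
(9,1) = 8 (hidden single in anti-diagonal).
Singles propagation stalls before every target cell is settled. Branch on (2,2) (candidates {6,9}).
  Try (2,2) = 9: this forces (5,1)=9, (6,1)=7, (6,7)=6, (7,7)=4; then (2,7) has no candidate left — contradiction.
So (2,2) = 6.
(1,8) = 6 (hidden single in row 1).
(7,9) = 6 (hidden single in row 7).
(5,9) = 7 (sole candidate).
(6,7) = 6 (sole candidate).
(3,9) = 4: row 3 has {1,2,3,5,6,8}; col 9 has {1,2,3,5,6,7,8,9}; box has {1,2,3,5,6,8} → only 4 remains.
(6,1) = 7 (sole candidate).
(2,7) = 9 (sole candidate).
(3,4) = 9: row 3 has {1,2,3,4,5,6,8}; col 4 has {1,2,3,5,6,7,8}; box has {1,2,3,5,6,7,8} → only 9 remains.
(3,7) = 7: row 3 has {1,2,3,4,5,6,8,9}; col 7 has {1,2,3,5,6,8,9}; box has {1,2,3,4,5,6,8,9}; anti-diagonal has {1,2,3,4,5,6,8} → only 7 remains.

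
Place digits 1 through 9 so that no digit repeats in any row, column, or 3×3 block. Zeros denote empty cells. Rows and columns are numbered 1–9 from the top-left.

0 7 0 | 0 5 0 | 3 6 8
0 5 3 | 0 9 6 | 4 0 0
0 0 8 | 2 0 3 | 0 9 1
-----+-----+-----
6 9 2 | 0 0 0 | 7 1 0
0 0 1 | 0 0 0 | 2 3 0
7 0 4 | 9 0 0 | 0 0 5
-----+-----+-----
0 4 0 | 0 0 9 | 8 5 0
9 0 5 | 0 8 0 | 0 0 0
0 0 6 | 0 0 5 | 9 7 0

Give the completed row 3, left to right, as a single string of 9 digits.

R1C3 = 9: row 1 has {3,5,6,7,8}; col 3 has {1,2,3,4,5,6,8}; box has {3,5,7,8} → only 9 remains.
R2C8 = 2: row 2 has {3,4,5,6,9}; col 8 has {1,3,5,6,7,9}; box has {1,3,4,6,8,9} → only 2 remains.
R2C9 = 7: row 2 has {2,3,4,5,6,9}; col 9 has {1,5,8}; box has {1,2,3,4,6,8,9} → only 7 remains.
R3C1 = 4: row 3 has {1,2,3,8,9}; col 1 has {6,7,9}; box has {3,5,7,8,9} → only 4 remains.
R3C2 = 6: row 3 has {1,2,3,4,8,9}; col 2 has {4,5,7,9}; box has {3,4,5,7,8,9} → only 6 remains.
R3C5 = 7: row 3 has {1,2,3,4,6,8,9}; col 5 has {5,8,9}; box has {2,3,5,6,9} → only 7 remains.
R3C7 = 5: row 3 has {1,2,3,4,6,7,8,9}; col 7 has {2,3,4,7,8,9}; box has {1,2,3,4,6,7,8,9} → only 5 remains.

468273591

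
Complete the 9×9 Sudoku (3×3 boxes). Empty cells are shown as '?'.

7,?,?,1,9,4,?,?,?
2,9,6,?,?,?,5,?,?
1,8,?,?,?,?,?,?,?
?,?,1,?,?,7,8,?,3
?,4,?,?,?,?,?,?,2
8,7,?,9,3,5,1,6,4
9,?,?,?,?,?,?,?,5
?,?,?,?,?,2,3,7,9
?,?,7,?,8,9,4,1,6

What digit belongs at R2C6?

R1C9 = 8: row 1 has {1,4,7,9}; col 9 has {2,3,4,5,6,9}; box has {5} → only 8 remains.
R2C5 = 7: row 2 has {2,5,6,9}; col 5 has {3,8,9}; box has {1,4,9} → only 7 remains.
R2C9 = 1: row 2 has {2,5,6,7,9}; col 9 has {2,3,4,5,6,8,9}; box has {5,8} → only 1 remains.
R3C9 = 7: row 3 has {1,8}; col 9 has {1,2,3,4,5,6,8,9}; box has {1,5,8} → only 7 remains.
R6C3 = 2: row 6 has {1,3,4,5,6,7,8,9}; col 3 has {1,6,7}; box has {1,4,7,8} → only 2 remains.
R7C7 = 2: row 7 has {5,9}; col 7 has {1,3,4,5,8}; box has {1,3,4,5,6,7,9} → only 2 remains.
R7C8 = 8: row 7 has {2,5,9}; col 8 has {1,6,7}; box has {1,2,3,4,5,6,7,9} → only 8 remains.
R1C7 = 6: row 1 has {1,4,7,8,9}; col 7 has {1,2,3,4,5,8}; box has {1,5,7,8} → only 6 remains.
R3C7 = 9: row 3 has {1,7,8}; col 7 has {1,2,3,4,5,6,8}; box has {1,5,6,7,8} → only 9 remains.
R5C7 = 7: row 5 has {2,4}; col 7 has {1,2,3,4,5,6,8,9}; box has {1,2,3,4,6,8} → only 7 remains.
R1C8 = 2: in row 1, 2 can only go here (every other open cell in that row sees a 2).
R2C8 = 4: in row 2, 4 can only go here (every other open cell in that row sees a 4).
R3C8 = 3: row 3 has {1,7,8,9}; col 8 has {1,2,4,6,7,8}; box has {1,2,4,5,6,7,8,9} → only 3 remains.
R3C6 = 6: row 3 has {1,3,7,8,9}; col 6 has {2,4,5,7,9}; box has {1,4,7,9} → only 6 remains.
R3C3 = 4: in row 3, 4 can only go here (every other open cell in that row sees a 4).
R7C3 = 3: row 7 has {2,5,8,9}; col 3 has {1,2,4,6,7}; box has {7,9} → only 3 remains.
R7C6 = 1: row 7 has {2,3,5,8,9}; col 6 has {2,4,5,6,7,9}; box has {2,8,9} → only 1 remains.
R9C1 = 5: row 9 has {1,4,6,7,8,9}; col 1 has {1,2,7,8,9}; box has {3,7,9} → only 5 remains.
R9C2 = 2: row 9 has {1,4,5,6,7,8,9}; col 2 has {4,7,8,9}; box has {3,5,7,9} → only 2 remains.
R9C4 = 3: row 9 has {1,2,4,5,6,7,8,9}; col 4 has {1,9}; box has {1,2,8,9} → only 3 remains.
R1C3 = 5: row 1 has {1,2,4,6,7,8,9}; col 3 has {1,2,3,4,6,7}; box has {1,2,4,6,7,8,9} → only 5 remains.
R2C4 = 8: row 2 has {1,2,4,5,6,7,9}; col 4 has {1,3,9}; box has {1,4,6,7,9} → only 8 remains.
R2C6 = 3: row 2 has {1,2,4,5,6,7,8,9}; col 6 has {1,2,4,5,6,7,9}; box has {1,4,6,7,8,9} → only 3 remains.

3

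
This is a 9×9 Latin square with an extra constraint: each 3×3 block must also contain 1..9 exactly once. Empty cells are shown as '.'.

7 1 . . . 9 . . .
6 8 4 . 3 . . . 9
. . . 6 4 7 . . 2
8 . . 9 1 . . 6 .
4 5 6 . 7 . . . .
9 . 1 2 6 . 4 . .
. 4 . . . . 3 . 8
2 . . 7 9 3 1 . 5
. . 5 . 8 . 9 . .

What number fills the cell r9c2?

r5c6 = 8: row 5 has {4,5,6,7}; col 6 has {3,7,9}; box has {1,2,6,7,9} → only 8 remains.
r5c7 = 2: row 5 has {4,5,6,7,8}; col 7 has {1,3,4,9}; box has {4,6} → only 2 remains.
r6c6 = 5: row 6 has {1,2,4,6,9}; col 6 has {3,7,8,9}; box has {1,2,6,7,8,9} → only 5 remains.
r7c1 = 1: row 7 has {3,4,8}; col 1 has {2,4,6,7,8,9}; box has {2,4,5} → only 1 remains.
r7c4 = 5: row 7 has {1,3,4,8}; col 4 has {2,6,7,9}; box has {3,7,8,9} → only 5 remains.
r7c5 = 2: row 7 has {1,3,4,5,8}; col 5 has {1,3,4,6,7,8,9}; box has {3,5,7,8,9} → only 2 remains.
r7c6 = 6: row 7 has {1,2,3,4,5,8}; col 6 has {3,5,7,8,9}; box has {2,3,5,7,8,9} → only 6 remains.
r7c8 = 7: row 7 has {1,2,3,4,5,6,8}; col 8 has {6}; box has {1,3,5,8,9} → only 7 remains.
r8c2 = 6: row 8 has {1,2,3,5,7,9}; col 2 has {1,4,5,8}; box has {1,2,4,5} → only 6 remains.
r8c3 = 8: row 8 has {1,2,3,5,6,7,9}; col 3 has {1,4,5,6}; box has {1,2,4,5,6} → only 8 remains.
r8c8 = 4: row 8 has {1,2,3,5,6,7,8,9}; col 8 has {6,7}; box has {1,3,5,7,8,9} → only 4 remains.
r9c1 = 3: row 9 has {5,8,9}; col 1 has {1,2,4,6,7,8,9}; box has {1,2,4,5,6,8} → only 3 remains.
r9c2 = 7: row 9 has {3,5,8,9}; col 2 has {1,4,5,6,8}; box has {1,2,3,4,5,6,8} → only 7 remains.

7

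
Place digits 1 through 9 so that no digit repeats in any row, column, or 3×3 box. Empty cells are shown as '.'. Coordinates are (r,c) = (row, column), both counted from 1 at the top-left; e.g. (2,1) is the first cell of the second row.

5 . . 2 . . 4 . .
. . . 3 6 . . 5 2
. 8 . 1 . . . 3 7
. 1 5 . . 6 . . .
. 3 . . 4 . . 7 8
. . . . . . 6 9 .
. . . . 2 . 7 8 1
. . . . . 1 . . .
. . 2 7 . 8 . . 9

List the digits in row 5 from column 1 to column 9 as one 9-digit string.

639542178

(1,9) = 6 (sole candidate).
(3,7) = 9 (sole candidate).
(1,8) = 1 (sole candidate).
(2,7) = 8 (sole candidate).
(3,5) = 5 (sole candidate).
(3,6) = 4 (sole candidate).
(9,5) = 3 (sole candidate).
(9,7) = 5 (sole candidate).
(3,3) = 6 (sole candidate).
(5,3) = 9: row 5 has {3,4,7,8}; col 3 has {2,5,6}; box has {1,3,5} → only 9 remains.
(5,4) = 5: row 5 has {3,4,7,8,9}; col 4 has {1,2,3,7}; box has {4,6} → only 5 remains.
(5,6) = 2: row 5 has {3,4,5,7,8,9}; col 6 has {1,4,6,8}; box has {4,5,6} → only 2 remains.
(5,7) = 1: row 5 has {2,3,4,5,7,8,9}; col 7 has {4,5,6,7,8,9}; box has {6,7,8,9} → only 1 remains.
(6,4) = 8 (sole candidate).
(8,5) = 9 (sole candidate).
(3,1) = 2 (sole candidate).
(4,4) = 9 (sole candidate).
(4,5) = 7 (sole candidate).
(5,1) = 6: row 5 has {1,2,3,4,5,7,8,9}; col 1 has {2,5}; box has {1,3,5,9} → only 6 remains.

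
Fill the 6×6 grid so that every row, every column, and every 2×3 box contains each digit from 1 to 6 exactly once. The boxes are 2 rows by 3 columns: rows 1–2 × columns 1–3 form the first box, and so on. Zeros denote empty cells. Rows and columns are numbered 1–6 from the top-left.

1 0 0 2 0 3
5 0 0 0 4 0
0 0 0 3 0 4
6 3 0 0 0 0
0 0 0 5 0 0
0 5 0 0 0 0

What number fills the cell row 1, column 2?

4

row 3, column 1 = 2 (sole candidate).
row 3, column 2 = 1 (sole candidate).
row 3, column 3 = 5 (sole candidate).
row 3, column 5 = 6 (sole candidate).
row 4, column 3 = 4 (sole candidate).
row 4, column 4 = 1 (sole candidate).
row 1, column 3 = 6 (sole candidate).
row 1, column 5 = 5 (sole candidate).
row 2, column 2 = 2 (sole candidate).
row 2, column 3 = 3 (sole candidate).
row 2, column 4 = 6 (sole candidate).
row 2, column 6 = 1 (sole candidate).
row 4, column 5 = 2 (sole candidate).
row 4, column 6 = 5 (sole candidate).
row 6, column 4 = 4 (sole candidate).
row 1, column 2 = 4: row 1 has {1,2,3,5,6}; col 2 has {1,2,3,5}; box has {1,2,3,5,6} → only 4 remains.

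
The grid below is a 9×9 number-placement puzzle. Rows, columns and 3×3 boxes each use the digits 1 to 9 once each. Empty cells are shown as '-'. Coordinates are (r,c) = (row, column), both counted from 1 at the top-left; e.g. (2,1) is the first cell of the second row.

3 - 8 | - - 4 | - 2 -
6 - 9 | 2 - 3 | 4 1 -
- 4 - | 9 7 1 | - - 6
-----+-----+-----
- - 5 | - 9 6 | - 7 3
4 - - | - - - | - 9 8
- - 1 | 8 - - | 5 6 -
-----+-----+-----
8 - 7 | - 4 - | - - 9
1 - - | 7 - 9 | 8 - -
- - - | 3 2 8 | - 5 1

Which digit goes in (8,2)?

5

(3,3) = 2 (sole candidate).
(3,7) = 3 (sole candidate).
(3,8) = 8 (sole candidate).
(4,1) = 2 (sole candidate).
(4,2) = 8 (sole candidate).
(4,7) = 1 (sole candidate).
(5,7) = 2 (sole candidate).
(6,5) = 3 (sole candidate).
(6,9) = 4 (sole candidate).
(7,6) = 5 (sole candidate).
(7,7) = 6 (sole candidate).
(7,8) = 3 (sole candidate).
(8,5) = 6 (sole candidate).
(8,8) = 4 (sole candidate).
(8,9) = 2 (sole candidate).
(9,1) = 9 (sole candidate).
(9,2) = 6 (sole candidate).
(9,3) = 4 (sole candidate).
(9,7) = 7 (sole candidate).
(1,5) = 5 (sole candidate).
(1,7) = 9 (sole candidate).
(1,9) = 7 (sole candidate).
(2,5) = 8 (sole candidate).
(2,9) = 5 (sole candidate).
(3,1) = 5 (sole candidate).
(4,4) = 4 (sole candidate).
(5,5) = 1 (sole candidate).
(5,6) = 7 (sole candidate).
(6,1) = 7 (sole candidate).
(6,2) = 9 (sole candidate).
(6,6) = 2 (sole candidate).
(7,2) = 2 (sole candidate).
(7,4) = 1 (sole candidate).
(8,3) = 3 (sole candidate).
(1,2) = 1 (sole candidate).
(1,4) = 6 (sole candidate).
(2,2) = 7 (sole candidate).
(5,2) = 3 (sole candidate).
(5,3) = 6 (sole candidate).
(5,4) = 5 (sole candidate).
(8,2) = 5: row 8 has {1,2,3,4,6,7,8,9}; col 2 has {1,2,3,4,6,7,8,9}; box has {1,2,3,4,6,7,8,9} → only 5 remains.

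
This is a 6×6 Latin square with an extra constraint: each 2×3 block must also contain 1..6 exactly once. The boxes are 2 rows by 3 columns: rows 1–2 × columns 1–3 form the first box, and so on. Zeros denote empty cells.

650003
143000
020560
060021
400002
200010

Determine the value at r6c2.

r1c3 = 2 (sole candidate).
r1c5 = 4 (sole candidate).
r2c5 = 5 (sole candidate).
r2c6 = 6 (sole candidate).
r3c1 = 3 (sole candidate).
r3c6 = 4 (sole candidate).
r4c1 = 5 (sole candidate).
r4c3 = 4 (sole candidate).
r4c4 = 3 (sole candidate).
r5c4 = 6 (sole candidate).
r5c5 = 3 (sole candidate).
r6c2 = 3: row 6 has {1,2}; col 2 has {2,4,5,6}; box has {2,4} → only 3 remains.

3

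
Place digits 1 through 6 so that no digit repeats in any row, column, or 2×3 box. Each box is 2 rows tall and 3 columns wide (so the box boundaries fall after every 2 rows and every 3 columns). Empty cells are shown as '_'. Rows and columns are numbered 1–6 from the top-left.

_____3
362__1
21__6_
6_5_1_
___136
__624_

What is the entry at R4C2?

R2C5 = 5 (sole candidate).
R5C3 = 4 (sole candidate).
R6C6 = 5 (sole candidate).
R1C3 = 1 (sole candidate).
R1C5 = 2 (sole candidate).
R2C4 = 4 (sole candidate).
R3C3 = 3 (sole candidate).
R3C4 = 5 (sole candidate).
R3C6 = 4 (sole candidate).
R4C2 = 4: row 4 has {1,5,6}; col 2 has {1,6}; box has {1,2,3,5,6} → only 4 remains.

4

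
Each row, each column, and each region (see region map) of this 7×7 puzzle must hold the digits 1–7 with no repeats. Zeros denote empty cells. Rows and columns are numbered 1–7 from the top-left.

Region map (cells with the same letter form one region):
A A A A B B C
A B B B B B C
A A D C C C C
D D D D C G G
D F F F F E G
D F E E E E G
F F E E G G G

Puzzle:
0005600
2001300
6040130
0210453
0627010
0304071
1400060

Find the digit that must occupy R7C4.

R2C6 = 4: row 2 has {1,2,3}; col 6 has {1,3,5,6,7}; region has {1,3,6} → only 4 remains.
R3C2 = 7: row 3 has {1,3,4,6}; col 2 has {2,3,4,6}; region has {2,5,6} → only 7 remains.
R3C4 = 2: row 3 has {1,3,4,6,7}; col 4 has {1,4,5,7}; region has {1,3,4} → only 2 remains.
R3C7 = 5: row 3 has {1,2,3,4,6,7}; col 7 has {1,3}; region has {1,2,3,4} → only 5 remains.
R4C1 = 7: row 4 has {1,2,3,4,5}; col 1 has {1,2,6}; region has {1,2,4} → only 7 remains.
R4C4 = 6: row 4 has {1,2,3,4,5,7}; col 4 has {1,2,4,5,7}; region has {1,2,4,7} → only 6 remains.
R5C5 = 5: row 5 has {1,2,6,7}; col 5 has {1,3,4,6}; region has {1,2,3,4,6,7} → only 5 remains.
R5C7 = 4: row 5 has {1,2,5,6,7}; col 7 has {1,3,5}; region has {1,3,5,6} → only 4 remains.
R6C1 = 5: row 6 has {1,3,4,7}; col 1 has {1,2,6,7}; region has {1,2,4,6,7} → only 5 remains.
R6C3 = 6: row 6 has {1,3,4,5,7}; col 3 has {1,2,4}; region has {1,4,7} → only 6 remains.
R6C5 = 2: row 6 has {1,3,4,5,6,7}; col 5 has {1,3,4,5,6}; region has {1,4,6,7} → only 2 remains.
R7C4 = 3: row 7 has {1,4,6}; col 4 has {1,2,4,5,6,7}; region has {1,2,4,6,7} → only 3 remains.

3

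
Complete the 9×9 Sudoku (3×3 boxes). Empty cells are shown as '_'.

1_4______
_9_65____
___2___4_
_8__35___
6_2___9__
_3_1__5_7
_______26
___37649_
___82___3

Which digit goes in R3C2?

6

R6C3 = 9 (sole candidate).
R6C1 = 4 (sole candidate).
R4C1 = 7 (sole candidate).
R4C3 = 1 (sole candidate).
R4C8 = 6 (sole candidate).
R5C2 = 5 (sole candidate).
R6C8 = 8 (sole candidate).
R4C7 = 2 (sole candidate).
R4C9 = 4 (sole candidate).
R5C9 = 1 (sole candidate).
R6C5 = 6 (sole candidate).
R6C6 = 2 (sole candidate).
R4C4 = 9 (sole candidate).
R5C8 = 3 (sole candidate).
R1C4 = 7 (sole candidate).
R1C8 = 5 (sole candidate).
R5C4 = 4 (sole candidate).
R5C5 = 8 (sole candidate).
R5C6 = 7 (sole candidate).
R7C4 = 5 (sole candidate).
R1C5 = 9 (sole candidate).
R3C5 = 1 (sole candidate).
R7C5 = 4 (sole candidate).
R2C6 = 4 (hidden single in row 2).
R3C9 = 9 (hidden single in row 3).
R8C2 = 1 (hidden single in row 8).
R7C2 = 7 (sole candidate).
R3C2 = 6: row 3 has {1,2,4,9}; col 2 has {1,3,5,7,8,9}; box has {1,4,9} → only 6 remains.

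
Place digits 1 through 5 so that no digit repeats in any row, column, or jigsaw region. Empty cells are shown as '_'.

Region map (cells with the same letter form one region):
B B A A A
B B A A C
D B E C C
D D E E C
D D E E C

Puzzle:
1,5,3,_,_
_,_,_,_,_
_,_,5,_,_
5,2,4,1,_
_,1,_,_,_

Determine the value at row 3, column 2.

4

row 4, column 5 = 3: row 4 has {1,2,4,5}; col 5 has {}; region has {} → only 3 remains.
row 5, column 3 = 2: row 5 has {1}; col 3 has {3,4,5}; region has {1,4,5} → only 2 remains.
row 5, column 4 = 3: row 5 has {1,2}; col 4 has {1}; region has {1,2,4,5} → only 3 remains.
row 2, column 3 = 1: row 2 has {}; col 3 has {2,3,4,5}; region has {3} → only 1 remains.
row 5, column 1 = 4: row 5 has {1,2,3}; col 1 has {1,5}; region has {1,2,5} → only 4 remains.
row 5, column 5 = 5: row 5 has {1,2,3,4}; col 5 has {3}; region has {3} → only 5 remains.
row 3, column 1 = 3: row 3 has {5}; col 1 has {1,4,5}; region has {1,2,4,5} → only 3 remains.
row 3, column 2 = 4: row 3 has {3,5}; col 2 has {1,2,5}; region has {1,5} → only 4 remains.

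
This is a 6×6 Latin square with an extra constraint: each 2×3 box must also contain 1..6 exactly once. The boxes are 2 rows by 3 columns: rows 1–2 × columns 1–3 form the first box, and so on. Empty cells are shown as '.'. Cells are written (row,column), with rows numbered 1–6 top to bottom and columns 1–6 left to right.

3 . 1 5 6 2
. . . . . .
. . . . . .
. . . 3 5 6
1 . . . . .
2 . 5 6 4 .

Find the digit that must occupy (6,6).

1

(1,2) = 4: row 1 has {1,2,3,5,6}; col 2 has {}; box has {1,3} → only 4 remains.
(4,1) = 4: row 4 has {3,5,6}; col 1 has {1,2,3}; box has {} → only 4 remains.
(4,3) = 2: row 4 has {3,4,5,6}; col 3 has {1,5}; box has {4} → only 2 remains.
(5,4) = 2: row 5 has {1}; col 4 has {3,5,6}; box has {4,6} → only 2 remains.
(5,5) = 3: row 5 has {1,2}; col 5 has {4,5,6}; box has {2,4,6} → only 3 remains.
(5,6) = 5: row 5 has {1,2,3}; col 6 has {2,6}; box has {2,3,4,6} → only 5 remains.
(6,2) = 3: row 6 has {2,4,5,6}; col 2 has {4}; box has {1,2,5} → only 3 remains.
(6,6) = 1: row 6 has {2,3,4,5,6}; col 6 has {2,5,6}; box has {2,3,4,5,6} → only 1 remains.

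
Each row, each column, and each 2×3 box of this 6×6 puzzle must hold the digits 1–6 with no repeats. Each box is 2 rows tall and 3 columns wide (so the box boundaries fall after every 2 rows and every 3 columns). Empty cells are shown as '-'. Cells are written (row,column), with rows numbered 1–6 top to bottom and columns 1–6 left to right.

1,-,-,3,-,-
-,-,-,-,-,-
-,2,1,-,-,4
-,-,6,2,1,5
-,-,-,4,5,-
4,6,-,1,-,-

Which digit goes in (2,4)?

5

(3,4) = 6 (sole candidate).
(3,5) = 3 (sole candidate).
(4,1) = 3 (sole candidate).
(4,2) = 4 (sole candidate).
(5,1) = 2 (sole candidate).
(5,3) = 3 (sole candidate).
(5,6) = 6 (sole candidate).
(6,3) = 5 (sole candidate).
(6,5) = 2 (sole candidate).
(6,6) = 3 (sole candidate).
(1,2) = 5 (sole candidate).
(1,6) = 2 (sole candidate).
(2,1) = 6 (sole candidate).
(2,2) = 3 (sole candidate).
(2,4) = 5: row 2 has {3,6}; col 4 has {1,2,3,4,6}; box has {2,3} → only 5 remains.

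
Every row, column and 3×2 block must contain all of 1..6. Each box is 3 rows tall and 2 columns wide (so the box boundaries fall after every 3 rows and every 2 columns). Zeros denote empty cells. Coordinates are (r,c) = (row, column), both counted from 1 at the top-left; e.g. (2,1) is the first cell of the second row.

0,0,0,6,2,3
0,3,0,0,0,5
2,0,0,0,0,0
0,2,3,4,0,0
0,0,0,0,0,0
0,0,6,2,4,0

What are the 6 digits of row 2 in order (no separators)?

(2,4) = 1: row 2 has {3,5}; col 4 has {2,4,6}; box has {6} → only 1 remains.
(2,5) = 6: row 2 has {1,3,5}; col 5 has {2,4}; box has {2,3,5} → only 6 remains.
(3,5) = 1 (sole candidate).
(3,6) = 4 (sole candidate).
(4,5) = 5 (sole candidate).
(5,4) = 5 (sole candidate).
(5,5) = 3 (sole candidate).
(6,6) = 1 (sole candidate).
(2,1) = 4: row 2 has {1,3,5,6}; col 1 has {2}; box has {2,3} → only 4 remains.
(2,3) = 2: row 2 has {1,3,4,5,6}; col 3 has {3,6}; box has {1,6} → only 2 remains.

432165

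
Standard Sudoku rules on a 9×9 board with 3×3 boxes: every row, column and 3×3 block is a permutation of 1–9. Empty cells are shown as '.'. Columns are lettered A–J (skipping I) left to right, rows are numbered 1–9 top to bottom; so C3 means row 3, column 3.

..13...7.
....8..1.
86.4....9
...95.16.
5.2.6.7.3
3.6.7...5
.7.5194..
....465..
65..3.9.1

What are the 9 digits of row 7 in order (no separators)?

273519486

E3 = 2 (sole candidate).
G3 = 3 (sole candidate).
H3 = 5 (sole candidate).
A7 = 2: row 7 has {1,4,5,7,9}; col 1 has {3,5,6,8}; box has {5,6,7} → only 2 remains.
E1 = 9 (sole candidate).
F1 = 5 (sole candidate).
F2 = 7 (sole candidate).
C3 = 7 (sole candidate).
F3 = 1 (sole candidate).
A1 = 4 (sole candidate).
B1 = 2 (sole candidate).
A2 = 9 (sole candidate).
B2 = 3 (sole candidate).
C2 = 5 (sole candidate).
D2 = 6 (sole candidate).
G2 = 2 (sole candidate).
J2 = 4 (sole candidate).
A4 = 7 (sole candidate).
G6 = 8 (sole candidate).
A8 = 1 (sole candidate).
G1 = 6 (sole candidate).
J1 = 8 (sole candidate).
J4 = 2 (sole candidate).
J7 = 6: row 7 has {1,2,4,5,7,9}; col 9 has {1,2,3,4,5,8,9}; box has {1,4,5,9} → only 6 remains.
J8 = 7 (sole candidate).
F4 = 3 (hidden single in row 4).
C9 = 4 (hidden single in row 9).
D9 = 7 (hidden single in row 9).
C4 = 8 (sole candidate).
C7 = 3: row 7 has {1,2,4,5,6,7,9}; col 3 has {1,2,4,5,6,7,8}; box has {1,2,4,5,6,7} → only 3 remains.
H7 = 8: row 7 has {1,2,3,4,5,6,7,9}; col 8 has {1,5,6,7}; box has {1,4,5,6,7,9} → only 8 remains.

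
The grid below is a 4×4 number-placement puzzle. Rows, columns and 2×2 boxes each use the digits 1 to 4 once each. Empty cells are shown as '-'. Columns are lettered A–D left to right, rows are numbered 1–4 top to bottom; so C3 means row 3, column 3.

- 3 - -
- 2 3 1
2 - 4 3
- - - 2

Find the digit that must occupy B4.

C1 = 2: row 1 has {3}; col 3 has {3,4}; box has {1,3} → only 2 remains.
D1 = 4: row 1 has {2,3}; col 4 has {1,2,3}; box has {1,2,3} → only 4 remains.
A2 = 4: row 2 has {1,2,3}; col 1 has {2}; box has {2,3} → only 4 remains.
B3 = 1: row 3 has {2,3,4}; col 2 has {2,3}; box has {2} → only 1 remains.
A4 = 3: row 4 has {2}; col 1 has {2,4}; box has {1,2} → only 3 remains.
B4 = 4: row 4 has {2,3}; col 2 has {1,2,3}; box has {1,2,3} → only 4 remains.

4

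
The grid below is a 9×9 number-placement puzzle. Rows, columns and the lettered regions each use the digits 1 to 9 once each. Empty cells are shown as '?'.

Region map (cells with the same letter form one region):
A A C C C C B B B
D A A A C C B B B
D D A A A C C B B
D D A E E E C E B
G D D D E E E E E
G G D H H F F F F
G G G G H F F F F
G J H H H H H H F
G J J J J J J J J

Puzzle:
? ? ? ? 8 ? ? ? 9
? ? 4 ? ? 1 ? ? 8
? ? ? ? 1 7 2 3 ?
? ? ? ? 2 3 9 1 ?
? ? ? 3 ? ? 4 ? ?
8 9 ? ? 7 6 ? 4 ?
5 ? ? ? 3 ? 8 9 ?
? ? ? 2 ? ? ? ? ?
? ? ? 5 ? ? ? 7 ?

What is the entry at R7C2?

6

R6C4 = 1 (sole candidate).
R7C6 = 2 (sole candidate).
R1C7 = 1 (hidden single in row 1).
R2C2 = 3 (hidden single in row 2).
R1C3 = 3 (hidden single in row 1).
R6C3 = 2 (hidden single in row 6).
R2C8 = 2 (hidden single in row 2).
R5C1 = 2 (hidden single in row 5).
R1C2 = 2 (hidden single in row 1).
R1C1 = 7 (hidden single in row 1).
R2C7 = 7 (hidden single in row 2).
R2C5 = 5 (hidden single in row 2).
R1C6 = 4 (sole candidate).
R1C4 = 6 (sole candidate).
R1C8 = 5 (sole candidate).
R2C4 = 9 (sole candidate).
R3C4 = 8 (sole candidate).
R4C4 = 7 (sole candidate).
R7C4 = 4 (sole candidate).
R2C1 = 6 (sole candidate).
R4C1 = 4 (sole candidate).
R4C9 = 6 (sole candidate).
R5C9 = 5 (sole candidate).
R6C9 = 3 (sole candidate).
R3C1 = 9 (sole candidate).
R3C2 = 5 (sole candidate).
R3C3 = 6 (sole candidate).
R3C9 = 4 (sole candidate).
R4C2 = 8 (sole candidate).
R4C3 = 5 (sole candidate).
R6C7 = 5 (sole candidate).
R8C7 = 6 (sole candidate).
R8C8 = 8 (sole candidate).
R9C7 = 3 (sole candidate).
R5C8 = 6 (sole candidate).
R8C3 = 9 (sole candidate).
R8C5 = 4 (sole candidate).
R8C6 = 5 (sole candidate).
R9C1 = 1 (sole candidate).
R9C3 = 8 (sole candidate).
R9C6 = 9 (sole candidate).
R9C9 = 2 (sole candidate).
R5C5 = 9 (sole candidate).
R5C6 = 8 (sole candidate).
R7C3 = 7 (sole candidate).
R7C9 = 1 (sole candidate).
R8C1 = 3 (sole candidate).
R8C2 = 1 (sole candidate).
R8C9 = 7 (sole candidate).
R9C5 = 6 (sole candidate).
R5C2 = 7 (sole candidate).
R5C3 = 1 (sole candidate).
R7C2 = 6: row 7 has {1,2,3,4,5,7,8,9}; col 2 has {1,2,3,5,7,8,9}; region has {1,2,3,4,5,7,8,9} → only 6 remains.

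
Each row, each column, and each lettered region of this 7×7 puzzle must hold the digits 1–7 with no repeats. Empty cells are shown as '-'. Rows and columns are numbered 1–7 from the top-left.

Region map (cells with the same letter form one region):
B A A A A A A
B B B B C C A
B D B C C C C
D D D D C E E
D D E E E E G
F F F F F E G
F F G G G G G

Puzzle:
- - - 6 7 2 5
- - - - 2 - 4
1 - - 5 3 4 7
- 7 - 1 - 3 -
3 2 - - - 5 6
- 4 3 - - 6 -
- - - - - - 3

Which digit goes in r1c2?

3

r1c1 = 4 (sole candidate).
r1c3 = 1 (sole candidate).
r2c6 = 1 (sole candidate).
r3c2 = 6 (sole candidate).
r3c3 = 2 (sole candidate).
r4c1 = 5 (sole candidate).
r4c3 = 4 (sole candidate).
r4c5 = 6 (sole candidate).
r4c7 = 2 (sole candidate).
r5c3 = 7 (sole candidate).
r5c4 = 4 (sole candidate).
r5c5 = 1 (sole candidate).
r6c5 = 5 (sole candidate).
r6c7 = 1 (sole candidate).
r7c2 = 1 (sole candidate).
r7c3 = 5 (sole candidate).
r7c5 = 4 (sole candidate).
r7c6 = 7 (sole candidate).
r1c2 = 3: row 1 has {1,2,4,5,6,7}; col 2 has {1,2,4,6,7}; region has {1,2,4,5,6,7} → only 3 remains.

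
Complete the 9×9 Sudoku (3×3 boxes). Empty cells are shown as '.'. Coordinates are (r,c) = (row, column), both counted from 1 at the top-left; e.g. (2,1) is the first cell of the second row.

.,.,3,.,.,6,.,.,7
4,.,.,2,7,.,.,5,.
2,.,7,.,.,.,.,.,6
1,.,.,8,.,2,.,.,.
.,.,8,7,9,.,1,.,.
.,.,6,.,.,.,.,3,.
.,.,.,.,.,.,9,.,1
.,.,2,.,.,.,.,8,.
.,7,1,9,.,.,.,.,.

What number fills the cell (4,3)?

4

(2,3) = 9: row 2 has {2,4,5,7}; col 3 has {1,2,3,6,7,8}; box has {2,3,4,7} → only 9 remains.
(1,8) = 9: in row 1, 9 can only go here (every other open cell in that row sees a 9).
(1,7) = 2: in row 1, 2 can only go here (every other open cell in that row sees a 2).
(2,2) = 6: in row 2, 6 can only go here (every other open cell in that row sees a 6).
(2,6) = 1: in row 2, 1 can only go here (every other open cell in that row sees a 1).
(1,2) = 1: in row 1, 1 can only go here (every other open cell in that row sees a 1).
(3,8) = 1: in row 3, 1 can only go here (every other open cell in that row sees a 1).
(3,6) = 9: in row 3, 9 can only go here (every other open cell in that row sees a 9).
(5,8) = 6: in row 5, 6 can only go here (every other open cell in that row sees a 6).
(4,5) = 6: in row 4, 6 can only go here (every other open cell in that row sees a 6).
(4,2) = 3: in row 4, 3 can only go here (every other open cell in that row sees a 3).
(5,1) = 5: row 5 has {1,6,7,8,9}; col 1 has {1,2,4}; box has {1,3,6,8} → only 5 remains.
(1,1) = 8: row 1 has {1,2,3,6,7,9}; col 1 has {1,2,4,5}; box has {1,2,3,4,6,7,9} → only 8 remains.
(3,2) = 5: row 3 has {1,2,6,7,9}; col 2 has {1,3,6,7}; box has {1,2,3,4,6,7,8,9} → only 5 remains.
(4,3) = 4: row 4 has {1,2,3,6,8}; col 3 has {1,2,3,6,7,8,9}; box has {1,3,5,6,8} → only 4 remains.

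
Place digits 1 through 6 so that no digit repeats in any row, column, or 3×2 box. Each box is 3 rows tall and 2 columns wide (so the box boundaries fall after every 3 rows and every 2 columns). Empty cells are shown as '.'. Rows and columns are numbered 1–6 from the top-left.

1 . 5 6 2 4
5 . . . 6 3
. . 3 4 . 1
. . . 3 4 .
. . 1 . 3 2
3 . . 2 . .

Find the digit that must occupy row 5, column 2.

row 1, column 2 = 3: row 1 has {1,2,4,5,6}; col 2 has {}; box has {1,5} → only 3 remains.
row 2, column 3 = 2: row 2 has {3,5,6}; col 3 has {1,3,5}; box has {3,4,5,6} → only 2 remains.
row 2, column 4 = 1: row 2 has {2,3,5,6}; col 4 has {2,3,4,6}; box has {2,3,4,5,6} → only 1 remains.
row 3, column 5 = 5: row 3 has {1,3,4}; col 5 has {2,3,4,6}; box has {1,2,3,4,6} → only 5 remains.
row 4, column 3 = 6: row 4 has {3,4}; col 3 has {1,2,3,5}; box has {1,2,3} → only 6 remains.
row 4, column 6 = 5: row 4 has {3,4,6}; col 6 has {1,2,3,4}; box has {2,3,4} → only 5 remains.
row 5, column 4 = 5: row 5 has {1,2,3}; col 4 has {1,2,3,4,6}; box has {1,2,3,6} → only 5 remains.
row 6, column 3 = 4: row 6 has {2,3}; col 3 has {1,2,3,5,6}; box has {1,2,3,5,6} → only 4 remains.
row 6, column 5 = 1: row 6 has {2,3,4}; col 5 has {2,3,4,5,6}; box has {2,3,4,5} → only 1 remains.
row 6, column 6 = 6: row 6 has {1,2,3,4}; col 6 has {1,2,3,4,5}; box has {1,2,3,4,5} → only 6 remains.
row 2, column 2 = 4: row 2 has {1,2,3,5,6}; col 2 has {3}; box has {1,3,5} → only 4 remains.
row 4, column 1 = 2: row 4 has {3,4,5,6}; col 1 has {1,3,5}; box has {3} → only 2 remains.
row 4, column 2 = 1: row 4 has {2,3,4,5,6}; col 2 has {3,4}; box has {2,3} → only 1 remains.
row 5, column 2 = 6: row 5 has {1,2,3,5}; col 2 has {1,3,4}; box has {1,2,3} → only 6 remains.

6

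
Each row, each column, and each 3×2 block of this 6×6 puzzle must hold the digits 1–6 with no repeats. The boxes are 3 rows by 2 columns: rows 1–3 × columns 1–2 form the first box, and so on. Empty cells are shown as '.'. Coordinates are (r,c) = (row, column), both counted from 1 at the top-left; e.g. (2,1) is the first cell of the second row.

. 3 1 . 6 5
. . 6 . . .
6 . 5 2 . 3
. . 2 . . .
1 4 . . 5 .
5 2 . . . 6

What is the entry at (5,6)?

2

(1,4) = 4 (sole candidate).
(2,4) = 3 (sole candidate).
(3,2) = 1 (sole candidate).
(3,5) = 4 (sole candidate).
(4,1) = 3 (sole candidate).
(4,2) = 6 (sole candidate).
(4,5) = 1 (sole candidate).
(4,6) = 4 (sole candidate).
(5,3) = 3 (sole candidate).
(5,4) = 6 (sole candidate).
(5,6) = 2: row 5 has {1,3,4,5,6}; col 6 has {3,4,5,6}; box has {1,4,5,6} → only 2 remains.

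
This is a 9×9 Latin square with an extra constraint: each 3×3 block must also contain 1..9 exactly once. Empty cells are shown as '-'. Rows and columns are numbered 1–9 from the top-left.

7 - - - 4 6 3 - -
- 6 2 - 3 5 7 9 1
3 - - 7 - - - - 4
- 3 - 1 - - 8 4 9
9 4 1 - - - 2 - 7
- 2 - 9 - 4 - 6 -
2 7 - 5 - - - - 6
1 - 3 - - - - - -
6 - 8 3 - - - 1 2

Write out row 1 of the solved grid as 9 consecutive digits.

719246385

R2C4 = 8: row 2 has {1,2,3,5,6,7,9}; col 4 has {1,3,5,7,9}; box has {3,4,5,6,7} → only 8 remains.
R4C1 = 5: row 4 has {1,3,4,8,9}; col 1 has {1,2,3,6,7,9}; box has {1,2,3,4,9} → only 5 remains.
R5C4 = 6: row 5 has {1,2,4,7,9}; col 4 has {1,3,5,7,8,9}; box has {1,4,9} → only 6 remains.
R6C1 = 8: row 6 has {2,4,6,9}; col 1 has {1,2,3,5,6,7,9}; box has {1,2,3,4,5,9} → only 8 remains.
R6C3 = 7: row 6 has {2,4,6,8,9}; col 3 has {1,2,3,8}; box has {1,2,3,4,5,8,9} → only 7 remains.
R6C5 = 5: row 6 has {2,4,6,7,8,9}; col 5 has {3,4}; box has {1,4,6,9} → only 5 remains.
R6C7 = 1: row 6 has {2,4,5,6,7,8,9}; col 7 has {2,3,7,8}; box has {2,4,6,7,8,9} → only 1 remains.
R6C9 = 3: row 6 has {1,2,4,5,6,7,8,9}; col 9 has {1,2,4,6,7,9}; box has {1,2,4,6,7,8,9} → only 3 remains.
R1C4 = 2: row 1 has {3,4,6,7}; col 4 has {1,3,5,6,7,8,9}; box has {3,4,5,6,7,8} → only 2 remains.
R2C1 = 4: row 2 has {1,2,3,5,6,7,8,9}; col 1 has {1,2,3,5,6,7,8,9}; box has {2,3,6,7} → only 4 remains.
R4C3 = 6: row 4 has {1,3,4,5,8,9}; col 3 has {1,2,3,7,8}; box has {1,2,3,4,5,7,8,9} → only 6 remains.
R5C5 = 8: row 5 has {1,2,4,6,7,9}; col 5 has {3,4,5}; box has {1,4,5,6,9} → only 8 remains.
R5C6 = 3: row 5 has {1,2,4,6,7,8,9}; col 6 has {4,5,6}; box has {1,4,5,6,8,9} → only 3 remains.
R5C8 = 5: row 5 has {1,2,3,4,6,7,8,9}; col 8 has {1,4,6,9}; box has {1,2,3,4,6,7,8,9} → only 5 remains.
R8C4 = 4: row 8 has {1,3}; col 4 has {1,2,3,5,6,7,8,9}; box has {3,5} → only 4 remains.
R1C8 = 8: row 1 has {2,3,4,6,7}; col 8 has {1,4,5,6,9}; box has {1,3,4,7,9} → only 8 remains.
R1C9 = 5: row 1 has {2,3,4,6,7,8}; col 9 has {1,2,3,4,6,7,9}; box has {1,3,4,7,8,9} → only 5 remains.
R3C7 = 6: row 3 has {3,4,7}; col 7 has {1,2,3,7,8}; box has {1,3,4,5,7,8,9} → only 6 remains.
R3C8 = 2: row 3 has {3,4,6,7}; col 8 has {1,4,5,6,8,9}; box has {1,3,4,5,6,7,8,9} → only 2 remains.
R7C8 = 3: row 7 has {2,5,6,7}; col 8 has {1,2,4,5,6,8,9}; box has {1,2,6} → only 3 remains.
R8C8 = 7: row 8 has {1,3,4}; col 8 has {1,2,3,4,5,6,8,9}; box has {1,2,3,6} → only 7 remains.
R8C9 = 8: row 8 has {1,3,4,7}; col 9 has {1,2,3,4,5,6,7,9}; box has {1,2,3,6,7} → only 8 remains.
R1C3 = 9: row 1 has {2,3,4,5,6,7,8}; col 3 has {1,2,3,6,7,8}; box has {2,3,4,6,7} → only 9 remains.
R3C3 = 5: row 3 has {2,3,4,6,7}; col 3 has {1,2,3,6,7,8,9}; box has {2,3,4,6,7,9} → only 5 remains.
R7C3 = 4: row 7 has {2,3,5,6,7}; col 3 has {1,2,3,5,6,7,8,9}; box has {1,2,3,6,7,8} → only 4 remains.
R7C7 = 9: row 7 has {2,3,4,5,6,7}; col 7 has {1,2,3,6,7,8}; box has {1,2,3,6,7,8} → only 9 remains.
R8C7 = 5: row 8 has {1,3,4,7,8}; col 7 has {1,2,3,6,7,8,9}; box has {1,2,3,6,7,8,9} → only 5 remains.
R9C7 = 4: row 9 has {1,2,3,6,8}; col 7 has {1,2,3,5,6,7,8,9}; box has {1,2,3,5,6,7,8,9} → only 4 remains.
R1C2 = 1: row 1 has {2,3,4,5,6,7,8,9}; col 2 has {2,3,4,6,7}; box has {2,3,4,5,6,7,9} → only 1 remains.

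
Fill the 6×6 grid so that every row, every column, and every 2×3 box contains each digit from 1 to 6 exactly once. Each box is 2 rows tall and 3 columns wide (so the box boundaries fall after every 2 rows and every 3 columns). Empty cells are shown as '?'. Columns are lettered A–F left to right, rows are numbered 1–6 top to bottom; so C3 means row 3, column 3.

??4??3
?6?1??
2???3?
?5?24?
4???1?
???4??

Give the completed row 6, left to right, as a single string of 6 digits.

F2 = 4: in row 2, 4 can only go here (every other open cell in that row sees a 4).
B3 = 4: in row 3, 4 can only go here (every other open cell in that row sees a 4).
D5 = 3: in column 4, 3 can only go here (every other open cell in that column sees a 3).
B5 = 2: row 5 has {1,3,4}; col 2 has {4,5,6}; box has {4} → only 2 remains.
B1 = 1: row 1 has {3,4}; col 2 has {2,4,5,6}; box has {4,6} → only 1 remains.
B6 = 3: row 6 has {4}; col 2 has {1,2,4,5,6}; box has {2,4} → only 3 remains.
A1 = 5: row 1 has {1,3,4}; col 1 has {2,4}; box has {1,4,6} → only 5 remains.
D1 = 6: row 1 has {1,3,4,5}; col 4 has {1,2,3,4}; box has {1,3,4} → only 6 remains.
E1 = 2: row 1 has {1,3,4,5,6}; col 5 has {1,3,4}; box has {1,3,4,6} → only 2 remains.
A2 = 3: row 2 has {1,4,6}; col 1 has {2,4,5}; box has {1,4,5,6} → only 3 remains.
C2 = 2: row 2 has {1,3,4,6}; col 3 has {4}; box has {1,3,4,5,6} → only 2 remains.
E2 = 5: row 2 has {1,2,3,4,6}; col 5 has {1,2,3,4}; box has {1,2,3,4,6} → only 5 remains.
D3 = 5: row 3 has {2,3,4}; col 4 has {1,2,3,4,6}; box has {2,3,4} → only 5 remains.
E6 = 6: row 6 has {3,4}; col 5 has {1,2,3,4,5}; box has {1,3,4} → only 6 remains.
F5 = 5: row 5 has {1,2,3,4}; col 6 has {3,4}; box has {1,3,4,6} → only 5 remains.
A6 = 1: row 6 has {3,4,6}; col 1 has {2,3,4,5}; box has {2,3,4} → only 1 remains.
C6 = 5: row 6 has {1,3,4,6}; col 3 has {2,4}; box has {1,2,3,4} → only 5 remains.
F6 = 2: row 6 has {1,3,4,5,6}; col 6 has {3,4,5}; box has {1,3,4,5,6} → only 2 remains.

135462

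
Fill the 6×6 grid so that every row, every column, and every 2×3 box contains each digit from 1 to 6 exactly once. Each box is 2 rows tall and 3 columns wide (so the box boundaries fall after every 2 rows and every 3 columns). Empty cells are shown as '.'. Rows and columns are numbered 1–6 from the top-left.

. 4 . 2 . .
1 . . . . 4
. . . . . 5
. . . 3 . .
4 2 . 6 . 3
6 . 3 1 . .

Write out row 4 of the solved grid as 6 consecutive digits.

514326

row 2, column 4 = 5: row 2 has {1,4}; col 4 has {1,2,3,6}; box has {2,4} → only 5 remains.
row 3, column 4 = 4: row 3 has {5}; col 4 has {1,2,3,5,6}; box has {3,5} → only 4 remains.
row 5, column 5 = 5: row 5 has {2,3,4,6}; col 5 has {}; box has {1,3,6} → only 5 remains.
row 6, column 2 = 5: row 6 has {1,3,6}; col 2 has {2,4}; box has {2,3,4,6} → only 5 remains.
row 6, column 6 = 2: row 6 has {1,3,5,6}; col 6 has {3,4,5}; box has {1,3,5,6} → only 2 remains.
row 5, column 3 = 1: row 5 has {2,3,4,5,6}; col 3 has {3}; box has {2,3,4,5,6} → only 1 remains.
row 6, column 5 = 4: row 6 has {1,2,3,5,6}; col 5 has {5}; box has {1,2,3,5,6} → only 4 remains.
row 2, column 3 = 2: in row 2, 2 can only go here (every other open cell in that row sees a 2).
row 3, column 3 = 6: row 3 has {4,5}; col 3 has {1,2,3}; box has {} → only 6 remains.
row 4, column 2 = 1: row 4 has {3}; col 2 has {2,4,5}; box has {6} → only 1 remains.
row 4, column 6 = 6: row 4 has {1,3}; col 6 has {2,3,4,5}; box has {3,4,5} → only 6 remains.
row 1, column 3 = 5: row 1 has {2,4}; col 3 has {1,2,3,6}; box has {1,2,4} → only 5 remains.
row 1, column 6 = 1: row 1 has {2,4,5}; col 6 has {2,3,4,5,6}; box has {2,4,5} → only 1 remains.
row 3, column 2 = 3: row 3 has {4,5,6}; col 2 has {1,2,4,5}; box has {1,6} → only 3 remains.
row 4, column 3 = 4: row 4 has {1,3,6}; col 3 has {1,2,3,5,6}; box has {1,3,6} → only 4 remains.
row 4, column 5 = 2: row 4 has {1,3,4,6}; col 5 has {4,5}; box has {3,4,5,6} → only 2 remains.
row 1, column 1 = 3: row 1 has {1,2,4,5}; col 1 has {1,4,6}; box has {1,2,4,5} → only 3 remains.
row 1, column 5 = 6: row 1 has {1,2,3,4,5}; col 5 has {2,4,5}; box has {1,2,4,5} → only 6 remains.
row 2, column 2 = 6: row 2 has {1,2,4,5}; col 2 has {1,2,3,4,5}; box has {1,2,3,4,5} → only 6 remains.
row 2, column 5 = 3: row 2 has {1,2,4,5,6}; col 5 has {2,4,5,6}; box has {1,2,4,5,6} → only 3 remains.
row 3, column 1 = 2: row 3 has {3,4,5,6}; col 1 has {1,3,4,6}; box has {1,3,4,6} → only 2 remains.
row 3, column 5 = 1: row 3 has {2,3,4,5,6}; col 5 has {2,3,4,5,6}; box has {2,3,4,5,6} → only 1 remains.
row 4, column 1 = 5: row 4 has {1,2,3,4,6}; col 1 has {1,2,3,4,6}; box has {1,2,3,4,6} → only 5 remains.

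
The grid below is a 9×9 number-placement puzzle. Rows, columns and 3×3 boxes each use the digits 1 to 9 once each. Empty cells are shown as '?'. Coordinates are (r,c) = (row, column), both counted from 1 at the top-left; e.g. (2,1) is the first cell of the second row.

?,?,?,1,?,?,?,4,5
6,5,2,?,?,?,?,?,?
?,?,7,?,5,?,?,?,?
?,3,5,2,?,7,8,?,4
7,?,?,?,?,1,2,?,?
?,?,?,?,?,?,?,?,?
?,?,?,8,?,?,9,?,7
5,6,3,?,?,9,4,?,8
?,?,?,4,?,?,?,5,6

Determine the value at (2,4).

3

(8,4) = 7: row 8 has {3,4,5,6,8,9}; col 4 has {1,2,4,8}; box has {4,8,9} → only 7 remains.
(5,4) = 5: in row 5, 5 can only go here (every other open cell in that row sees a 5).
(6,7) = 5: in row 6, 5 can only go here (every other open cell in that row sees a 5).
(6,8) = 7: in row 6, 7 can only go here (every other open cell in that row sees a 7).
(7,6) = 5: in row 7, 5 can only go here (every other open cell in that row sees a 5).
(7,5) = 6: in row 7, 6 can only go here (every other open cell in that row sees a 6).
(4,5) = 9: row 4 has {2,3,4,5,7,8}; col 5 has {5,6}; box has {1,2,5,7} → only 9 remains.
(4,1) = 1: row 4 has {2,3,4,5,7,8,9}; col 1 has {5,6,7}; box has {3,5,7} → only 1 remains.
(4,8) = 6: row 4 has {1,2,3,4,5,7,8,9}; col 8 has {4,5,7}; box has {2,4,5,7,8} → only 6 remains.
(5,3) = 6: in row 5, 6 can only go here (every other open cell in that row sees a 6).
(6,9) = 1: in row 6, 1 can only go here (every other open cell in that row sees a 1).
(7,8) = 3: in row 7, 3 can only go here (every other open cell in that row sees a 3).
(5,8) = 9: row 5 has {1,2,5,6,7}; col 8 has {3,4,5,6,7}; box has {1,2,4,5,6,7,8} → only 9 remains.
(5,9) = 3: row 5 has {1,2,5,6,7,9}; col 9 has {1,4,5,6,7,8}; box has {1,2,4,5,6,7,8,9} → only 3 remains.
(9,7) = 1: row 9 has {4,5,6}; col 7 has {2,4,5,8,9}; box has {3,4,5,6,7,8,9} → only 1 remains.
(2,9) = 9: row 2 has {2,5,6}; col 9 has {1,3,4,5,6,7,8}; box has {4,5} → only 9 remains.
(3,9) = 2: row 3 has {5,7}; col 9 has {1,3,4,5,6,7,8,9}; box has {4,5,9} → only 2 remains.
(8,8) = 2: row 8 has {3,4,5,6,7,8,9}; col 8 has {3,4,5,6,7,9}; box has {1,3,4,5,6,7,8,9} → only 2 remains.
(2,4) = 3: row 2 has {2,5,6,9}; col 4 has {1,2,4,5,7,8}; box has {1,5} → only 3 remains.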